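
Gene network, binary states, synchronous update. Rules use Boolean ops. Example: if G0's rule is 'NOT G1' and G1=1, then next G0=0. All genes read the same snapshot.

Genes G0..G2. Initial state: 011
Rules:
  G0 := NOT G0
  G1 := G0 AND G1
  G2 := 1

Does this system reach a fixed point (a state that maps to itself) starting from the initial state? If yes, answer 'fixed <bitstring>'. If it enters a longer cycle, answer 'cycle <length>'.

Step 0: 011
Step 1: G0=NOT G0=NOT 0=1 G1=G0&G1=0&1=0 G2=1(const) -> 101
Step 2: G0=NOT G0=NOT 1=0 G1=G0&G1=1&0=0 G2=1(const) -> 001
Step 3: G0=NOT G0=NOT 0=1 G1=G0&G1=0&0=0 G2=1(const) -> 101
Cycle of length 2 starting at step 1 -> no fixed point

Answer: cycle 2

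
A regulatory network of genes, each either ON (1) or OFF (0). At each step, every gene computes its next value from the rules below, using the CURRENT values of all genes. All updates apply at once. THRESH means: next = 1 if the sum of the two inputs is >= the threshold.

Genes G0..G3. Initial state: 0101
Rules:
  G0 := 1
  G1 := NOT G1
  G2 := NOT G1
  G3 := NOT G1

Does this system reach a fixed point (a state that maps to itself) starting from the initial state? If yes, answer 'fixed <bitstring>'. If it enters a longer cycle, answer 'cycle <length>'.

Answer: cycle 2

Derivation:
Step 0: 0101
Step 1: G0=1(const) G1=NOT G1=NOT 1=0 G2=NOT G1=NOT 1=0 G3=NOT G1=NOT 1=0 -> 1000
Step 2: G0=1(const) G1=NOT G1=NOT 0=1 G2=NOT G1=NOT 0=1 G3=NOT G1=NOT 0=1 -> 1111
Step 3: G0=1(const) G1=NOT G1=NOT 1=0 G2=NOT G1=NOT 1=0 G3=NOT G1=NOT 1=0 -> 1000
Cycle of length 2 starting at step 1 -> no fixed point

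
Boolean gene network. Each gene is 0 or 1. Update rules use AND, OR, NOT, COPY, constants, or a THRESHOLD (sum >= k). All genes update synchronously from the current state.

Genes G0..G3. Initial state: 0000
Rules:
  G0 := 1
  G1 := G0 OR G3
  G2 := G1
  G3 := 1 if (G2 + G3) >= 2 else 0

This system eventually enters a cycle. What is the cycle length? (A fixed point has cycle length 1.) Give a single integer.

Step 0: 0000
Step 1: G0=1(const) G1=G0|G3=0|0=0 G2=G1=0 G3=(0+0>=2)=0 -> 1000
Step 2: G0=1(const) G1=G0|G3=1|0=1 G2=G1=0 G3=(0+0>=2)=0 -> 1100
Step 3: G0=1(const) G1=G0|G3=1|0=1 G2=G1=1 G3=(0+0>=2)=0 -> 1110
Step 4: G0=1(const) G1=G0|G3=1|0=1 G2=G1=1 G3=(1+0>=2)=0 -> 1110
State from step 4 equals state from step 3 -> cycle length 1

Answer: 1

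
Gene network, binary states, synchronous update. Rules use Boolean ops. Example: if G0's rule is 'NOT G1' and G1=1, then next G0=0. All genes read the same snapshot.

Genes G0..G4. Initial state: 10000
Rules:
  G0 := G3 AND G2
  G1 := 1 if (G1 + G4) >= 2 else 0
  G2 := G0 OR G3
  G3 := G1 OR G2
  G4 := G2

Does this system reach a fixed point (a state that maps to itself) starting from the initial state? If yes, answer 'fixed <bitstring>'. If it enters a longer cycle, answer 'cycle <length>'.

Step 0: 10000
Step 1: G0=G3&G2=0&0=0 G1=(0+0>=2)=0 G2=G0|G3=1|0=1 G3=G1|G2=0|0=0 G4=G2=0 -> 00100
Step 2: G0=G3&G2=0&1=0 G1=(0+0>=2)=0 G2=G0|G3=0|0=0 G3=G1|G2=0|1=1 G4=G2=1 -> 00011
Step 3: G0=G3&G2=1&0=0 G1=(0+1>=2)=0 G2=G0|G3=0|1=1 G3=G1|G2=0|0=0 G4=G2=0 -> 00100
Cycle of length 2 starting at step 1 -> no fixed point

Answer: cycle 2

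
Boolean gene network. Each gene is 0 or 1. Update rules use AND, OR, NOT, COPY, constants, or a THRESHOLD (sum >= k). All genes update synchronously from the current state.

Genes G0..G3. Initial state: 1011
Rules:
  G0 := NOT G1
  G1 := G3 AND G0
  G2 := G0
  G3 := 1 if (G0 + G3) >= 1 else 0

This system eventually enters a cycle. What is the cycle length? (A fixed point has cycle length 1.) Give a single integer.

Step 0: 1011
Step 1: G0=NOT G1=NOT 0=1 G1=G3&G0=1&1=1 G2=G0=1 G3=(1+1>=1)=1 -> 1111
Step 2: G0=NOT G1=NOT 1=0 G1=G3&G0=1&1=1 G2=G0=1 G3=(1+1>=1)=1 -> 0111
Step 3: G0=NOT G1=NOT 1=0 G1=G3&G0=1&0=0 G2=G0=0 G3=(0+1>=1)=1 -> 0001
Step 4: G0=NOT G1=NOT 0=1 G1=G3&G0=1&0=0 G2=G0=0 G3=(0+1>=1)=1 -> 1001
Step 5: G0=NOT G1=NOT 0=1 G1=G3&G0=1&1=1 G2=G0=1 G3=(1+1>=1)=1 -> 1111
State from step 5 equals state from step 1 -> cycle length 4

Answer: 4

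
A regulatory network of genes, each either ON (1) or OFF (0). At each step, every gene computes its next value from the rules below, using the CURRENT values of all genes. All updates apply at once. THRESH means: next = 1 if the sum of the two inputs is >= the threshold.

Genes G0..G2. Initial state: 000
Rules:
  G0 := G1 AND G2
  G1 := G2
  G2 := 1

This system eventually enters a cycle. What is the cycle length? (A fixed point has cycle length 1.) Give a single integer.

Step 0: 000
Step 1: G0=G1&G2=0&0=0 G1=G2=0 G2=1(const) -> 001
Step 2: G0=G1&G2=0&1=0 G1=G2=1 G2=1(const) -> 011
Step 3: G0=G1&G2=1&1=1 G1=G2=1 G2=1(const) -> 111
Step 4: G0=G1&G2=1&1=1 G1=G2=1 G2=1(const) -> 111
State from step 4 equals state from step 3 -> cycle length 1

Answer: 1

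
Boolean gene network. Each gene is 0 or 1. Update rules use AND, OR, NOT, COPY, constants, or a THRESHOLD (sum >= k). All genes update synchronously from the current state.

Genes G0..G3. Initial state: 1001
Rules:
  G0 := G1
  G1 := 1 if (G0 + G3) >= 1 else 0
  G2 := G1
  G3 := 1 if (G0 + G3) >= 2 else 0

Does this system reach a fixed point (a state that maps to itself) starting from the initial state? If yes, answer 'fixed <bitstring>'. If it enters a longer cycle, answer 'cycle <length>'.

Answer: fixed 1110

Derivation:
Step 0: 1001
Step 1: G0=G1=0 G1=(1+1>=1)=1 G2=G1=0 G3=(1+1>=2)=1 -> 0101
Step 2: G0=G1=1 G1=(0+1>=1)=1 G2=G1=1 G3=(0+1>=2)=0 -> 1110
Step 3: G0=G1=1 G1=(1+0>=1)=1 G2=G1=1 G3=(1+0>=2)=0 -> 1110
Fixed point reached at step 2: 1110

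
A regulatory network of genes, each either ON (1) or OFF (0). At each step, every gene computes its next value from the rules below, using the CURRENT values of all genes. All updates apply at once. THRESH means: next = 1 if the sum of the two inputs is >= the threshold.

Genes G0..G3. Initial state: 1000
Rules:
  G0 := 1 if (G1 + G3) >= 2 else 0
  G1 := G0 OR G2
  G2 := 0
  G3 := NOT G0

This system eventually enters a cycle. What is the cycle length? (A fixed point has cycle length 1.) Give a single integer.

Answer: 1

Derivation:
Step 0: 1000
Step 1: G0=(0+0>=2)=0 G1=G0|G2=1|0=1 G2=0(const) G3=NOT G0=NOT 1=0 -> 0100
Step 2: G0=(1+0>=2)=0 G1=G0|G2=0|0=0 G2=0(const) G3=NOT G0=NOT 0=1 -> 0001
Step 3: G0=(0+1>=2)=0 G1=G0|G2=0|0=0 G2=0(const) G3=NOT G0=NOT 0=1 -> 0001
State from step 3 equals state from step 2 -> cycle length 1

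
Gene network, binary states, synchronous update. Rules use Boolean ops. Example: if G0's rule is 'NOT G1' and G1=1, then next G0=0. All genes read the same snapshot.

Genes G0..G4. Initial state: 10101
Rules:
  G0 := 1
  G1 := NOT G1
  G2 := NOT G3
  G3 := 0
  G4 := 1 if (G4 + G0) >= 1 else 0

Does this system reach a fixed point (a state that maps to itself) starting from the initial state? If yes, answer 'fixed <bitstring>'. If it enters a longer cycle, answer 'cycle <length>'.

Answer: cycle 2

Derivation:
Step 0: 10101
Step 1: G0=1(const) G1=NOT G1=NOT 0=1 G2=NOT G3=NOT 0=1 G3=0(const) G4=(1+1>=1)=1 -> 11101
Step 2: G0=1(const) G1=NOT G1=NOT 1=0 G2=NOT G3=NOT 0=1 G3=0(const) G4=(1+1>=1)=1 -> 10101
Cycle of length 2 starting at step 0 -> no fixed point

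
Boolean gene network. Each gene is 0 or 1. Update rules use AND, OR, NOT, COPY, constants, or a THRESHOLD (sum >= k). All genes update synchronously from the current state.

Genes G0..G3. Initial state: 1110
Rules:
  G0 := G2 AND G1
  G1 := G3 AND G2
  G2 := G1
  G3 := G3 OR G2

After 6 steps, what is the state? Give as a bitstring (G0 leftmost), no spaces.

Step 1: G0=G2&G1=1&1=1 G1=G3&G2=0&1=0 G2=G1=1 G3=G3|G2=0|1=1 -> 1011
Step 2: G0=G2&G1=1&0=0 G1=G3&G2=1&1=1 G2=G1=0 G3=G3|G2=1|1=1 -> 0101
Step 3: G0=G2&G1=0&1=0 G1=G3&G2=1&0=0 G2=G1=1 G3=G3|G2=1|0=1 -> 0011
Step 4: G0=G2&G1=1&0=0 G1=G3&G2=1&1=1 G2=G1=0 G3=G3|G2=1|1=1 -> 0101
Step 5: G0=G2&G1=0&1=0 G1=G3&G2=1&0=0 G2=G1=1 G3=G3|G2=1|0=1 -> 0011
Step 6: G0=G2&G1=1&0=0 G1=G3&G2=1&1=1 G2=G1=0 G3=G3|G2=1|1=1 -> 0101

0101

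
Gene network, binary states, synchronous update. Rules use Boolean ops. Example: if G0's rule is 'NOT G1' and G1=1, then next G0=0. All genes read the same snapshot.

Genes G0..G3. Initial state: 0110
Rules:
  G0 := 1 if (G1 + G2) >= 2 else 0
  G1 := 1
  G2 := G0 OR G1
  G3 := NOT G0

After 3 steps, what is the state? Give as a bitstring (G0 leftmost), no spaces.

Step 1: G0=(1+1>=2)=1 G1=1(const) G2=G0|G1=0|1=1 G3=NOT G0=NOT 0=1 -> 1111
Step 2: G0=(1+1>=2)=1 G1=1(const) G2=G0|G1=1|1=1 G3=NOT G0=NOT 1=0 -> 1110
Step 3: G0=(1+1>=2)=1 G1=1(const) G2=G0|G1=1|1=1 G3=NOT G0=NOT 1=0 -> 1110

1110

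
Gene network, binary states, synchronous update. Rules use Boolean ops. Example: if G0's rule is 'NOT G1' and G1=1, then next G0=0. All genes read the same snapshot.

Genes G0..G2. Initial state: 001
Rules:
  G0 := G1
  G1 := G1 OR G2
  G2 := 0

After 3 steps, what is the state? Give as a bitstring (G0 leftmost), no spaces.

Step 1: G0=G1=0 G1=G1|G2=0|1=1 G2=0(const) -> 010
Step 2: G0=G1=1 G1=G1|G2=1|0=1 G2=0(const) -> 110
Step 3: G0=G1=1 G1=G1|G2=1|0=1 G2=0(const) -> 110

110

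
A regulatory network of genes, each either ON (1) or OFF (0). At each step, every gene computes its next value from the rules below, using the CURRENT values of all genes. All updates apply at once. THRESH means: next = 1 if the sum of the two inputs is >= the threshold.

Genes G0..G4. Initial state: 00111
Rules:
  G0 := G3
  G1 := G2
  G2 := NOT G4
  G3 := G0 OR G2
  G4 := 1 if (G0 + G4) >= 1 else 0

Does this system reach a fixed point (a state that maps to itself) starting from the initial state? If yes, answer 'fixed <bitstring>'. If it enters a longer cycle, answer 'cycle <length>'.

Step 0: 00111
Step 1: G0=G3=1 G1=G2=1 G2=NOT G4=NOT 1=0 G3=G0|G2=0|1=1 G4=(0+1>=1)=1 -> 11011
Step 2: G0=G3=1 G1=G2=0 G2=NOT G4=NOT 1=0 G3=G0|G2=1|0=1 G4=(1+1>=1)=1 -> 10011
Step 3: G0=G3=1 G1=G2=0 G2=NOT G4=NOT 1=0 G3=G0|G2=1|0=1 G4=(1+1>=1)=1 -> 10011
Fixed point reached at step 2: 10011

Answer: fixed 10011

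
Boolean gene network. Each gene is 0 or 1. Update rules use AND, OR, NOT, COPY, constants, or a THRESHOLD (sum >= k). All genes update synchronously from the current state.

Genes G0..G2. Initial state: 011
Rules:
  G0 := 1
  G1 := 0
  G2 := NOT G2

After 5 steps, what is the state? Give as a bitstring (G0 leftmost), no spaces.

Step 1: G0=1(const) G1=0(const) G2=NOT G2=NOT 1=0 -> 100
Step 2: G0=1(const) G1=0(const) G2=NOT G2=NOT 0=1 -> 101
Step 3: G0=1(const) G1=0(const) G2=NOT G2=NOT 1=0 -> 100
Step 4: G0=1(const) G1=0(const) G2=NOT G2=NOT 0=1 -> 101
Step 5: G0=1(const) G1=0(const) G2=NOT G2=NOT 1=0 -> 100

100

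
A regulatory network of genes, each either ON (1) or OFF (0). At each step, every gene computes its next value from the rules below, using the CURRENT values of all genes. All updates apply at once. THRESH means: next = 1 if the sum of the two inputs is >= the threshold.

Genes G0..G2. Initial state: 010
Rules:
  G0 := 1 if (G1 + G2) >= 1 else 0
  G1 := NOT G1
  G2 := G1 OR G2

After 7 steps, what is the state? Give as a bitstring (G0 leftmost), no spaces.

Step 1: G0=(1+0>=1)=1 G1=NOT G1=NOT 1=0 G2=G1|G2=1|0=1 -> 101
Step 2: G0=(0+1>=1)=1 G1=NOT G1=NOT 0=1 G2=G1|G2=0|1=1 -> 111
Step 3: G0=(1+1>=1)=1 G1=NOT G1=NOT 1=0 G2=G1|G2=1|1=1 -> 101
Step 4: G0=(0+1>=1)=1 G1=NOT G1=NOT 0=1 G2=G1|G2=0|1=1 -> 111
Step 5: G0=(1+1>=1)=1 G1=NOT G1=NOT 1=0 G2=G1|G2=1|1=1 -> 101
Step 6: G0=(0+1>=1)=1 G1=NOT G1=NOT 0=1 G2=G1|G2=0|1=1 -> 111
Step 7: G0=(1+1>=1)=1 G1=NOT G1=NOT 1=0 G2=G1|G2=1|1=1 -> 101

101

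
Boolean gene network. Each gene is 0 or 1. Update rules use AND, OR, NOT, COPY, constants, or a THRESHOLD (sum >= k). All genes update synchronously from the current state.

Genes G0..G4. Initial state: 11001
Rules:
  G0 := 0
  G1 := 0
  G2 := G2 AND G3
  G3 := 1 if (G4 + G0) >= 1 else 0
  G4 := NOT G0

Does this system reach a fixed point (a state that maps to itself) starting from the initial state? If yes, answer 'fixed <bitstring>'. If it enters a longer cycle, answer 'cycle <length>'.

Step 0: 11001
Step 1: G0=0(const) G1=0(const) G2=G2&G3=0&0=0 G3=(1+1>=1)=1 G4=NOT G0=NOT 1=0 -> 00010
Step 2: G0=0(const) G1=0(const) G2=G2&G3=0&1=0 G3=(0+0>=1)=0 G4=NOT G0=NOT 0=1 -> 00001
Step 3: G0=0(const) G1=0(const) G2=G2&G3=0&0=0 G3=(1+0>=1)=1 G4=NOT G0=NOT 0=1 -> 00011
Step 4: G0=0(const) G1=0(const) G2=G2&G3=0&1=0 G3=(1+0>=1)=1 G4=NOT G0=NOT 0=1 -> 00011
Fixed point reached at step 3: 00011

Answer: fixed 00011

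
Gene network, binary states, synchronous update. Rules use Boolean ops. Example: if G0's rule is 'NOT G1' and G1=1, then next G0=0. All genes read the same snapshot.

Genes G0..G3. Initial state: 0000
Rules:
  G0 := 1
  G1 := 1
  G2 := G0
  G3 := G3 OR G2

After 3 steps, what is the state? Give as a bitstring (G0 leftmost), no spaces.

Step 1: G0=1(const) G1=1(const) G2=G0=0 G3=G3|G2=0|0=0 -> 1100
Step 2: G0=1(const) G1=1(const) G2=G0=1 G3=G3|G2=0|0=0 -> 1110
Step 3: G0=1(const) G1=1(const) G2=G0=1 G3=G3|G2=0|1=1 -> 1111

1111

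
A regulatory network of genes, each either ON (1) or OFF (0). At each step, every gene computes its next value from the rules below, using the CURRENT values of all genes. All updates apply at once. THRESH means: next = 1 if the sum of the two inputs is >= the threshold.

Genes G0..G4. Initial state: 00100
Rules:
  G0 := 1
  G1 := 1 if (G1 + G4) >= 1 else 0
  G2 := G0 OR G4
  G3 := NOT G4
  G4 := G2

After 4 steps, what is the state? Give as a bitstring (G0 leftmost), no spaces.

Step 1: G0=1(const) G1=(0+0>=1)=0 G2=G0|G4=0|0=0 G3=NOT G4=NOT 0=1 G4=G2=1 -> 10011
Step 2: G0=1(const) G1=(0+1>=1)=1 G2=G0|G4=1|1=1 G3=NOT G4=NOT 1=0 G4=G2=0 -> 11100
Step 3: G0=1(const) G1=(1+0>=1)=1 G2=G0|G4=1|0=1 G3=NOT G4=NOT 0=1 G4=G2=1 -> 11111
Step 4: G0=1(const) G1=(1+1>=1)=1 G2=G0|G4=1|1=1 G3=NOT G4=NOT 1=0 G4=G2=1 -> 11101

11101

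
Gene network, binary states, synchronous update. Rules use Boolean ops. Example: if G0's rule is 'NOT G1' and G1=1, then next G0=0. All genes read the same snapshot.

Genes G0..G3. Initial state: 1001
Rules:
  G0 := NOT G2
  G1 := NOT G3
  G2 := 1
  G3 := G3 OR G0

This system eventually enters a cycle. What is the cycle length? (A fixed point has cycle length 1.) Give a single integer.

Step 0: 1001
Step 1: G0=NOT G2=NOT 0=1 G1=NOT G3=NOT 1=0 G2=1(const) G3=G3|G0=1|1=1 -> 1011
Step 2: G0=NOT G2=NOT 1=0 G1=NOT G3=NOT 1=0 G2=1(const) G3=G3|G0=1|1=1 -> 0011
Step 3: G0=NOT G2=NOT 1=0 G1=NOT G3=NOT 1=0 G2=1(const) G3=G3|G0=1|0=1 -> 0011
State from step 3 equals state from step 2 -> cycle length 1

Answer: 1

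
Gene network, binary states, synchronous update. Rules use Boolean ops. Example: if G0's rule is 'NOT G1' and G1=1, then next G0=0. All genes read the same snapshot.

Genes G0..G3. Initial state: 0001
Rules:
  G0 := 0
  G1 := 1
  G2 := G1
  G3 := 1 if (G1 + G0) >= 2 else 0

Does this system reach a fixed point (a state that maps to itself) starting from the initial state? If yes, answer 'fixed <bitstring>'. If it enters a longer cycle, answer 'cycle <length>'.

Answer: fixed 0110

Derivation:
Step 0: 0001
Step 1: G0=0(const) G1=1(const) G2=G1=0 G3=(0+0>=2)=0 -> 0100
Step 2: G0=0(const) G1=1(const) G2=G1=1 G3=(1+0>=2)=0 -> 0110
Step 3: G0=0(const) G1=1(const) G2=G1=1 G3=(1+0>=2)=0 -> 0110
Fixed point reached at step 2: 0110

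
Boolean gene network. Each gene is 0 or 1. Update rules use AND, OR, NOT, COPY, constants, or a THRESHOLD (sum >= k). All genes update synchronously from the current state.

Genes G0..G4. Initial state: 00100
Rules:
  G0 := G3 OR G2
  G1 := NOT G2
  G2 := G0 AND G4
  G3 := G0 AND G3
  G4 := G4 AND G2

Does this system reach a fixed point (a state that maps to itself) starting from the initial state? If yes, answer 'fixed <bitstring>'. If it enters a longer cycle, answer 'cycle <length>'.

Step 0: 00100
Step 1: G0=G3|G2=0|1=1 G1=NOT G2=NOT 1=0 G2=G0&G4=0&0=0 G3=G0&G3=0&0=0 G4=G4&G2=0&1=0 -> 10000
Step 2: G0=G3|G2=0|0=0 G1=NOT G2=NOT 0=1 G2=G0&G4=1&0=0 G3=G0&G3=1&0=0 G4=G4&G2=0&0=0 -> 01000
Step 3: G0=G3|G2=0|0=0 G1=NOT G2=NOT 0=1 G2=G0&G4=0&0=0 G3=G0&G3=0&0=0 G4=G4&G2=0&0=0 -> 01000
Fixed point reached at step 2: 01000

Answer: fixed 01000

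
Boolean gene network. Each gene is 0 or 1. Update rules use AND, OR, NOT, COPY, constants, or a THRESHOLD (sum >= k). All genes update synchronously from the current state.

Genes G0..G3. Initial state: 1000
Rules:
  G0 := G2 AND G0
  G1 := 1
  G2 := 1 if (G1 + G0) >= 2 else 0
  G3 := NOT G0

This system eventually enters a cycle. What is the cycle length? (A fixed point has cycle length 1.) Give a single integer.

Step 0: 1000
Step 1: G0=G2&G0=0&1=0 G1=1(const) G2=(0+1>=2)=0 G3=NOT G0=NOT 1=0 -> 0100
Step 2: G0=G2&G0=0&0=0 G1=1(const) G2=(1+0>=2)=0 G3=NOT G0=NOT 0=1 -> 0101
Step 3: G0=G2&G0=0&0=0 G1=1(const) G2=(1+0>=2)=0 G3=NOT G0=NOT 0=1 -> 0101
State from step 3 equals state from step 2 -> cycle length 1

Answer: 1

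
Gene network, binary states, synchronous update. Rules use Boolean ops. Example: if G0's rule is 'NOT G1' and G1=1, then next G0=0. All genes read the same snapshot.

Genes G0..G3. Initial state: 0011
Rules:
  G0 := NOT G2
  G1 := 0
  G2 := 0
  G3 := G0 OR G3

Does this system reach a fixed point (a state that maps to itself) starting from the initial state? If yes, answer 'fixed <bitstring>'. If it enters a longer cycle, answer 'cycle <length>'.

Step 0: 0011
Step 1: G0=NOT G2=NOT 1=0 G1=0(const) G2=0(const) G3=G0|G3=0|1=1 -> 0001
Step 2: G0=NOT G2=NOT 0=1 G1=0(const) G2=0(const) G3=G0|G3=0|1=1 -> 1001
Step 3: G0=NOT G2=NOT 0=1 G1=0(const) G2=0(const) G3=G0|G3=1|1=1 -> 1001
Fixed point reached at step 2: 1001

Answer: fixed 1001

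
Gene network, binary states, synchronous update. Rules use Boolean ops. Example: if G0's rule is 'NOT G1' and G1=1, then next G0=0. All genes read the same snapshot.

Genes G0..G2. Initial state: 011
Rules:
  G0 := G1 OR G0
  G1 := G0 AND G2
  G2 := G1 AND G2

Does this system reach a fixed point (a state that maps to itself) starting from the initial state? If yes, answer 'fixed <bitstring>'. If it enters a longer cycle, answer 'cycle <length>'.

Step 0: 011
Step 1: G0=G1|G0=1|0=1 G1=G0&G2=0&1=0 G2=G1&G2=1&1=1 -> 101
Step 2: G0=G1|G0=0|1=1 G1=G0&G2=1&1=1 G2=G1&G2=0&1=0 -> 110
Step 3: G0=G1|G0=1|1=1 G1=G0&G2=1&0=0 G2=G1&G2=1&0=0 -> 100
Step 4: G0=G1|G0=0|1=1 G1=G0&G2=1&0=0 G2=G1&G2=0&0=0 -> 100
Fixed point reached at step 3: 100

Answer: fixed 100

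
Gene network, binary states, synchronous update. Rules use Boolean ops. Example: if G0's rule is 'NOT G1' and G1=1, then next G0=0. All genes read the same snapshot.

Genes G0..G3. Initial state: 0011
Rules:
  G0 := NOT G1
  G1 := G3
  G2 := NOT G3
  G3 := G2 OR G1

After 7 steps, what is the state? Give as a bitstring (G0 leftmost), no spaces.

Step 1: G0=NOT G1=NOT 0=1 G1=G3=1 G2=NOT G3=NOT 1=0 G3=G2|G1=1|0=1 -> 1101
Step 2: G0=NOT G1=NOT 1=0 G1=G3=1 G2=NOT G3=NOT 1=0 G3=G2|G1=0|1=1 -> 0101
Step 3: G0=NOT G1=NOT 1=0 G1=G3=1 G2=NOT G3=NOT 1=0 G3=G2|G1=0|1=1 -> 0101
Step 4: G0=NOT G1=NOT 1=0 G1=G3=1 G2=NOT G3=NOT 1=0 G3=G2|G1=0|1=1 -> 0101
Step 5: G0=NOT G1=NOT 1=0 G1=G3=1 G2=NOT G3=NOT 1=0 G3=G2|G1=0|1=1 -> 0101
Step 6: G0=NOT G1=NOT 1=0 G1=G3=1 G2=NOT G3=NOT 1=0 G3=G2|G1=0|1=1 -> 0101
Step 7: G0=NOT G1=NOT 1=0 G1=G3=1 G2=NOT G3=NOT 1=0 G3=G2|G1=0|1=1 -> 0101

0101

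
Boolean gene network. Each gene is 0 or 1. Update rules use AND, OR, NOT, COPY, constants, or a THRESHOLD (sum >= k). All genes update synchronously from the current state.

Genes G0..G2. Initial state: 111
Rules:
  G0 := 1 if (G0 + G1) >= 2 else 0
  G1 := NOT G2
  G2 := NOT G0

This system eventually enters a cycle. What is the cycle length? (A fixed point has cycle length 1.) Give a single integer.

Answer: 1

Derivation:
Step 0: 111
Step 1: G0=(1+1>=2)=1 G1=NOT G2=NOT 1=0 G2=NOT G0=NOT 1=0 -> 100
Step 2: G0=(1+0>=2)=0 G1=NOT G2=NOT 0=1 G2=NOT G0=NOT 1=0 -> 010
Step 3: G0=(0+1>=2)=0 G1=NOT G2=NOT 0=1 G2=NOT G0=NOT 0=1 -> 011
Step 4: G0=(0+1>=2)=0 G1=NOT G2=NOT 1=0 G2=NOT G0=NOT 0=1 -> 001
Step 5: G0=(0+0>=2)=0 G1=NOT G2=NOT 1=0 G2=NOT G0=NOT 0=1 -> 001
State from step 5 equals state from step 4 -> cycle length 1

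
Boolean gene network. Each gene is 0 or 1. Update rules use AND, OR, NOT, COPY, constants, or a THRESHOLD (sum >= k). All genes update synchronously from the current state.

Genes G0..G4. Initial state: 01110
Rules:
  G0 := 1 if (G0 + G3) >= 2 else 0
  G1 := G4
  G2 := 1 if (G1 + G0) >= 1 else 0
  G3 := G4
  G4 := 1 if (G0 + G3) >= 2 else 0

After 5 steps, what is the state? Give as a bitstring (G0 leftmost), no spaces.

Step 1: G0=(0+1>=2)=0 G1=G4=0 G2=(1+0>=1)=1 G3=G4=0 G4=(0+1>=2)=0 -> 00100
Step 2: G0=(0+0>=2)=0 G1=G4=0 G2=(0+0>=1)=0 G3=G4=0 G4=(0+0>=2)=0 -> 00000
Step 3: G0=(0+0>=2)=0 G1=G4=0 G2=(0+0>=1)=0 G3=G4=0 G4=(0+0>=2)=0 -> 00000
Step 4: G0=(0+0>=2)=0 G1=G4=0 G2=(0+0>=1)=0 G3=G4=0 G4=(0+0>=2)=0 -> 00000
Step 5: G0=(0+0>=2)=0 G1=G4=0 G2=(0+0>=1)=0 G3=G4=0 G4=(0+0>=2)=0 -> 00000

00000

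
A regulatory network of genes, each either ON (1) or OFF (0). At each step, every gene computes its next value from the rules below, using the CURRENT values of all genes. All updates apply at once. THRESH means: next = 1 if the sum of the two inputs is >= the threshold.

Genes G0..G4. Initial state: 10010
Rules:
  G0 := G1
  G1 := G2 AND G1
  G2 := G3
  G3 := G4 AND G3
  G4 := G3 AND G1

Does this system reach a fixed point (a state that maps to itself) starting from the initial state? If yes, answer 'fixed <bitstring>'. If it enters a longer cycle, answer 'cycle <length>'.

Answer: fixed 00000

Derivation:
Step 0: 10010
Step 1: G0=G1=0 G1=G2&G1=0&0=0 G2=G3=1 G3=G4&G3=0&1=0 G4=G3&G1=1&0=0 -> 00100
Step 2: G0=G1=0 G1=G2&G1=1&0=0 G2=G3=0 G3=G4&G3=0&0=0 G4=G3&G1=0&0=0 -> 00000
Step 3: G0=G1=0 G1=G2&G1=0&0=0 G2=G3=0 G3=G4&G3=0&0=0 G4=G3&G1=0&0=0 -> 00000
Fixed point reached at step 2: 00000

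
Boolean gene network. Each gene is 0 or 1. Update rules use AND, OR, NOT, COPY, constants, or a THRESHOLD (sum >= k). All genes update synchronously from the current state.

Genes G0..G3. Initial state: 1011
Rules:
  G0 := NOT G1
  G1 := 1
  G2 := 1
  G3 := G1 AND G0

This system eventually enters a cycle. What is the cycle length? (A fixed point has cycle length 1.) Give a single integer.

Answer: 1

Derivation:
Step 0: 1011
Step 1: G0=NOT G1=NOT 0=1 G1=1(const) G2=1(const) G3=G1&G0=0&1=0 -> 1110
Step 2: G0=NOT G1=NOT 1=0 G1=1(const) G2=1(const) G3=G1&G0=1&1=1 -> 0111
Step 3: G0=NOT G1=NOT 1=0 G1=1(const) G2=1(const) G3=G1&G0=1&0=0 -> 0110
Step 4: G0=NOT G1=NOT 1=0 G1=1(const) G2=1(const) G3=G1&G0=1&0=0 -> 0110
State from step 4 equals state from step 3 -> cycle length 1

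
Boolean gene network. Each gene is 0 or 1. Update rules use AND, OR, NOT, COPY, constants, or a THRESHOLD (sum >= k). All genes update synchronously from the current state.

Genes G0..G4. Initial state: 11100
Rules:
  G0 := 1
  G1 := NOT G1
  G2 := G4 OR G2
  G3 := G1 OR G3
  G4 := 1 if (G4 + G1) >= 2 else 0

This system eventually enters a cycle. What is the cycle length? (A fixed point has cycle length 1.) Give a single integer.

Step 0: 11100
Step 1: G0=1(const) G1=NOT G1=NOT 1=0 G2=G4|G2=0|1=1 G3=G1|G3=1|0=1 G4=(0+1>=2)=0 -> 10110
Step 2: G0=1(const) G1=NOT G1=NOT 0=1 G2=G4|G2=0|1=1 G3=G1|G3=0|1=1 G4=(0+0>=2)=0 -> 11110
Step 3: G0=1(const) G1=NOT G1=NOT 1=0 G2=G4|G2=0|1=1 G3=G1|G3=1|1=1 G4=(0+1>=2)=0 -> 10110
State from step 3 equals state from step 1 -> cycle length 2

Answer: 2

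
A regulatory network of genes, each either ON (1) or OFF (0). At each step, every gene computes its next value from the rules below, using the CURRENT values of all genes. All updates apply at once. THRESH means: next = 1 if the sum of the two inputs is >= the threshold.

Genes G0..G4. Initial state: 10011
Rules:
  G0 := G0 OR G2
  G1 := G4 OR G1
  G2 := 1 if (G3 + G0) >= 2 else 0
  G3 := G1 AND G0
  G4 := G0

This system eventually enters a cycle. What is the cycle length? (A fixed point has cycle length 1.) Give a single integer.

Step 0: 10011
Step 1: G0=G0|G2=1|0=1 G1=G4|G1=1|0=1 G2=(1+1>=2)=1 G3=G1&G0=0&1=0 G4=G0=1 -> 11101
Step 2: G0=G0|G2=1|1=1 G1=G4|G1=1|1=1 G2=(0+1>=2)=0 G3=G1&G0=1&1=1 G4=G0=1 -> 11011
Step 3: G0=G0|G2=1|0=1 G1=G4|G1=1|1=1 G2=(1+1>=2)=1 G3=G1&G0=1&1=1 G4=G0=1 -> 11111
Step 4: G0=G0|G2=1|1=1 G1=G4|G1=1|1=1 G2=(1+1>=2)=1 G3=G1&G0=1&1=1 G4=G0=1 -> 11111
State from step 4 equals state from step 3 -> cycle length 1

Answer: 1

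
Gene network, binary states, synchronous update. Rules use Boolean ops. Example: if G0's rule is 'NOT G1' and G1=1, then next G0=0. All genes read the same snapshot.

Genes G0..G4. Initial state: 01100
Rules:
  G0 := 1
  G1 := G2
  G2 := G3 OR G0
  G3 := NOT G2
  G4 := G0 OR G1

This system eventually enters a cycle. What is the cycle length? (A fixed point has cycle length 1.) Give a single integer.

Answer: 1

Derivation:
Step 0: 01100
Step 1: G0=1(const) G1=G2=1 G2=G3|G0=0|0=0 G3=NOT G2=NOT 1=0 G4=G0|G1=0|1=1 -> 11001
Step 2: G0=1(const) G1=G2=0 G2=G3|G0=0|1=1 G3=NOT G2=NOT 0=1 G4=G0|G1=1|1=1 -> 10111
Step 3: G0=1(const) G1=G2=1 G2=G3|G0=1|1=1 G3=NOT G2=NOT 1=0 G4=G0|G1=1|0=1 -> 11101
Step 4: G0=1(const) G1=G2=1 G2=G3|G0=0|1=1 G3=NOT G2=NOT 1=0 G4=G0|G1=1|1=1 -> 11101
State from step 4 equals state from step 3 -> cycle length 1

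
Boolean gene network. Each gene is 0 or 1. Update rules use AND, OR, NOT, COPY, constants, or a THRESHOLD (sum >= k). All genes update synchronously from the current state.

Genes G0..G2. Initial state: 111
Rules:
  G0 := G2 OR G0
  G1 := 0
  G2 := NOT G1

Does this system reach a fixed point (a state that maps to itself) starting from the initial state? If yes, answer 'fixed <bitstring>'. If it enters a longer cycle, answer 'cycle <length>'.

Step 0: 111
Step 1: G0=G2|G0=1|1=1 G1=0(const) G2=NOT G1=NOT 1=0 -> 100
Step 2: G0=G2|G0=0|1=1 G1=0(const) G2=NOT G1=NOT 0=1 -> 101
Step 3: G0=G2|G0=1|1=1 G1=0(const) G2=NOT G1=NOT 0=1 -> 101
Fixed point reached at step 2: 101

Answer: fixed 101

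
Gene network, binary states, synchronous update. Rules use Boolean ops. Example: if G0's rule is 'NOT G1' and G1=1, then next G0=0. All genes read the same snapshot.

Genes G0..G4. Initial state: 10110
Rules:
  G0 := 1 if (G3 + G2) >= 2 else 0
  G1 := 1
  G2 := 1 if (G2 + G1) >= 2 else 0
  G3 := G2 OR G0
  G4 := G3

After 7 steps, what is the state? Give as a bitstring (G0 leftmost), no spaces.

Step 1: G0=(1+1>=2)=1 G1=1(const) G2=(1+0>=2)=0 G3=G2|G0=1|1=1 G4=G3=1 -> 11011
Step 2: G0=(1+0>=2)=0 G1=1(const) G2=(0+1>=2)=0 G3=G2|G0=0|1=1 G4=G3=1 -> 01011
Step 3: G0=(1+0>=2)=0 G1=1(const) G2=(0+1>=2)=0 G3=G2|G0=0|0=0 G4=G3=1 -> 01001
Step 4: G0=(0+0>=2)=0 G1=1(const) G2=(0+1>=2)=0 G3=G2|G0=0|0=0 G4=G3=0 -> 01000
Step 5: G0=(0+0>=2)=0 G1=1(const) G2=(0+1>=2)=0 G3=G2|G0=0|0=0 G4=G3=0 -> 01000
Step 6: G0=(0+0>=2)=0 G1=1(const) G2=(0+1>=2)=0 G3=G2|G0=0|0=0 G4=G3=0 -> 01000
Step 7: G0=(0+0>=2)=0 G1=1(const) G2=(0+1>=2)=0 G3=G2|G0=0|0=0 G4=G3=0 -> 01000

01000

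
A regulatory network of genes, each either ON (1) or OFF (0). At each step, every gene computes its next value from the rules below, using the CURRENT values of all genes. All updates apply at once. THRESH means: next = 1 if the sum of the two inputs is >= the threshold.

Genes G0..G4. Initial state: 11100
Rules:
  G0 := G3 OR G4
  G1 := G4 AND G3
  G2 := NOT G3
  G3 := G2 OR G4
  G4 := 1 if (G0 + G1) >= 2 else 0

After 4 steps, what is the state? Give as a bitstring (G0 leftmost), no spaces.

Step 1: G0=G3|G4=0|0=0 G1=G4&G3=0&0=0 G2=NOT G3=NOT 0=1 G3=G2|G4=1|0=1 G4=(1+1>=2)=1 -> 00111
Step 2: G0=G3|G4=1|1=1 G1=G4&G3=1&1=1 G2=NOT G3=NOT 1=0 G3=G2|G4=1|1=1 G4=(0+0>=2)=0 -> 11010
Step 3: G0=G3|G4=1|0=1 G1=G4&G3=0&1=0 G2=NOT G3=NOT 1=0 G3=G2|G4=0|0=0 G4=(1+1>=2)=1 -> 10001
Step 4: G0=G3|G4=0|1=1 G1=G4&G3=1&0=0 G2=NOT G3=NOT 0=1 G3=G2|G4=0|1=1 G4=(1+0>=2)=0 -> 10110

10110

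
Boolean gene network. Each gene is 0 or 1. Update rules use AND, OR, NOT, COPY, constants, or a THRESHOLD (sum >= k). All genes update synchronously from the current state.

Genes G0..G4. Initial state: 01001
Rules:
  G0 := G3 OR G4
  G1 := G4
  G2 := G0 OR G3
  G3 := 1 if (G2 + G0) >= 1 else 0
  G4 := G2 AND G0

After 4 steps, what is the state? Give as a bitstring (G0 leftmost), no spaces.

Step 1: G0=G3|G4=0|1=1 G1=G4=1 G2=G0|G3=0|0=0 G3=(0+0>=1)=0 G4=G2&G0=0&0=0 -> 11000
Step 2: G0=G3|G4=0|0=0 G1=G4=0 G2=G0|G3=1|0=1 G3=(0+1>=1)=1 G4=G2&G0=0&1=0 -> 00110
Step 3: G0=G3|G4=1|0=1 G1=G4=0 G2=G0|G3=0|1=1 G3=(1+0>=1)=1 G4=G2&G0=1&0=0 -> 10110
Step 4: G0=G3|G4=1|0=1 G1=G4=0 G2=G0|G3=1|1=1 G3=(1+1>=1)=1 G4=G2&G0=1&1=1 -> 10111

10111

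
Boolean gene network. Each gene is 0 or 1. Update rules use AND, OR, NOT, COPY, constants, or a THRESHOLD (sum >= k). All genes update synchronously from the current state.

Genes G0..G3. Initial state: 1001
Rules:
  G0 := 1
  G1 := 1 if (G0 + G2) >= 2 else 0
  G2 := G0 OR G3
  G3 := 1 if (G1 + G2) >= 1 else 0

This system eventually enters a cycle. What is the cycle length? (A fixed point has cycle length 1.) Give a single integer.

Step 0: 1001
Step 1: G0=1(const) G1=(1+0>=2)=0 G2=G0|G3=1|1=1 G3=(0+0>=1)=0 -> 1010
Step 2: G0=1(const) G1=(1+1>=2)=1 G2=G0|G3=1|0=1 G3=(0+1>=1)=1 -> 1111
Step 3: G0=1(const) G1=(1+1>=2)=1 G2=G0|G3=1|1=1 G3=(1+1>=1)=1 -> 1111
State from step 3 equals state from step 2 -> cycle length 1

Answer: 1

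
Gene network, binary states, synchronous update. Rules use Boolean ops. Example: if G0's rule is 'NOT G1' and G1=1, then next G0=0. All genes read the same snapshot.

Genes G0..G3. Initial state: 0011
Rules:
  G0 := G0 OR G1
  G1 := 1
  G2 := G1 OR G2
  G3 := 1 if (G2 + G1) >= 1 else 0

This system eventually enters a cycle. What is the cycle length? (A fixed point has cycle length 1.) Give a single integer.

Step 0: 0011
Step 1: G0=G0|G1=0|0=0 G1=1(const) G2=G1|G2=0|1=1 G3=(1+0>=1)=1 -> 0111
Step 2: G0=G0|G1=0|1=1 G1=1(const) G2=G1|G2=1|1=1 G3=(1+1>=1)=1 -> 1111
Step 3: G0=G0|G1=1|1=1 G1=1(const) G2=G1|G2=1|1=1 G3=(1+1>=1)=1 -> 1111
State from step 3 equals state from step 2 -> cycle length 1

Answer: 1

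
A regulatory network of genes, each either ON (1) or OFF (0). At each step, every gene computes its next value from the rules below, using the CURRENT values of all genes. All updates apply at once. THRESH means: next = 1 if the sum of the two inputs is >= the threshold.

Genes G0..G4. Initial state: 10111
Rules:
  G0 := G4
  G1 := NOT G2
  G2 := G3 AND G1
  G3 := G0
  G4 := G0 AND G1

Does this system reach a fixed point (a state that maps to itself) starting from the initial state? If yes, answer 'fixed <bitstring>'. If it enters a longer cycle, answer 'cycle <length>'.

Step 0: 10111
Step 1: G0=G4=1 G1=NOT G2=NOT 1=0 G2=G3&G1=1&0=0 G3=G0=1 G4=G0&G1=1&0=0 -> 10010
Step 2: G0=G4=0 G1=NOT G2=NOT 0=1 G2=G3&G1=1&0=0 G3=G0=1 G4=G0&G1=1&0=0 -> 01010
Step 3: G0=G4=0 G1=NOT G2=NOT 0=1 G2=G3&G1=1&1=1 G3=G0=0 G4=G0&G1=0&1=0 -> 01100
Step 4: G0=G4=0 G1=NOT G2=NOT 1=0 G2=G3&G1=0&1=0 G3=G0=0 G4=G0&G1=0&1=0 -> 00000
Step 5: G0=G4=0 G1=NOT G2=NOT 0=1 G2=G3&G1=0&0=0 G3=G0=0 G4=G0&G1=0&0=0 -> 01000
Step 6: G0=G4=0 G1=NOT G2=NOT 0=1 G2=G3&G1=0&1=0 G3=G0=0 G4=G0&G1=0&1=0 -> 01000
Fixed point reached at step 5: 01000

Answer: fixed 01000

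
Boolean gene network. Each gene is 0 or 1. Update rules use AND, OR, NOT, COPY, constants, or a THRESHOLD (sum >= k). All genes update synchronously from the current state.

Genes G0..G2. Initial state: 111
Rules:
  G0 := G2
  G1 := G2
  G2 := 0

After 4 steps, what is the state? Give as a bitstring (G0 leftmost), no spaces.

Step 1: G0=G2=1 G1=G2=1 G2=0(const) -> 110
Step 2: G0=G2=0 G1=G2=0 G2=0(const) -> 000
Step 3: G0=G2=0 G1=G2=0 G2=0(const) -> 000
Step 4: G0=G2=0 G1=G2=0 G2=0(const) -> 000

000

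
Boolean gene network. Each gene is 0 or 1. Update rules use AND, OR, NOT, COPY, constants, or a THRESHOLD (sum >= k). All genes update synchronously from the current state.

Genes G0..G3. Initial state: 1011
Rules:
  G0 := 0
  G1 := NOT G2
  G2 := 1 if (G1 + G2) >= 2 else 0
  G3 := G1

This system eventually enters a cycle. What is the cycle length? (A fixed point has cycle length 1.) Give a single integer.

Step 0: 1011
Step 1: G0=0(const) G1=NOT G2=NOT 1=0 G2=(0+1>=2)=0 G3=G1=0 -> 0000
Step 2: G0=0(const) G1=NOT G2=NOT 0=1 G2=(0+0>=2)=0 G3=G1=0 -> 0100
Step 3: G0=0(const) G1=NOT G2=NOT 0=1 G2=(1+0>=2)=0 G3=G1=1 -> 0101
Step 4: G0=0(const) G1=NOT G2=NOT 0=1 G2=(1+0>=2)=0 G3=G1=1 -> 0101
State from step 4 equals state from step 3 -> cycle length 1

Answer: 1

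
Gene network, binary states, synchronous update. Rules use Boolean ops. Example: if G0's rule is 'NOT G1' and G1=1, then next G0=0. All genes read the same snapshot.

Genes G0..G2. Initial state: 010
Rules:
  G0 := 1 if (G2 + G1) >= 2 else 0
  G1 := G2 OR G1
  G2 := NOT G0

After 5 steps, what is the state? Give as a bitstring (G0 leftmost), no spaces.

Step 1: G0=(0+1>=2)=0 G1=G2|G1=0|1=1 G2=NOT G0=NOT 0=1 -> 011
Step 2: G0=(1+1>=2)=1 G1=G2|G1=1|1=1 G2=NOT G0=NOT 0=1 -> 111
Step 3: G0=(1+1>=2)=1 G1=G2|G1=1|1=1 G2=NOT G0=NOT 1=0 -> 110
Step 4: G0=(0+1>=2)=0 G1=G2|G1=0|1=1 G2=NOT G0=NOT 1=0 -> 010
Step 5: G0=(0+1>=2)=0 G1=G2|G1=0|1=1 G2=NOT G0=NOT 0=1 -> 011

011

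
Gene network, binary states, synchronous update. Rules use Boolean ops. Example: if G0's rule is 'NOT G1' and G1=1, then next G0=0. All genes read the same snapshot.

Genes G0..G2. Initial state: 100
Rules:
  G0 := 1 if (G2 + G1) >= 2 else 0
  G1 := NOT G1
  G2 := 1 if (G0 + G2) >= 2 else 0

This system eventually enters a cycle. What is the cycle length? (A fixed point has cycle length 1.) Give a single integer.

Answer: 2

Derivation:
Step 0: 100
Step 1: G0=(0+0>=2)=0 G1=NOT G1=NOT 0=1 G2=(1+0>=2)=0 -> 010
Step 2: G0=(0+1>=2)=0 G1=NOT G1=NOT 1=0 G2=(0+0>=2)=0 -> 000
Step 3: G0=(0+0>=2)=0 G1=NOT G1=NOT 0=1 G2=(0+0>=2)=0 -> 010
State from step 3 equals state from step 1 -> cycle length 2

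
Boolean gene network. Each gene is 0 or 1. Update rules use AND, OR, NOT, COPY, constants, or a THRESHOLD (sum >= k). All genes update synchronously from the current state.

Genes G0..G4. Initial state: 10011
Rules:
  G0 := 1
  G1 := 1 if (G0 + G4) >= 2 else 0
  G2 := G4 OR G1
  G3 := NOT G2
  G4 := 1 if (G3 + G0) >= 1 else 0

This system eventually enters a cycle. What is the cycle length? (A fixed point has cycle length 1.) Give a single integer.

Step 0: 10011
Step 1: G0=1(const) G1=(1+1>=2)=1 G2=G4|G1=1|0=1 G3=NOT G2=NOT 0=1 G4=(1+1>=1)=1 -> 11111
Step 2: G0=1(const) G1=(1+1>=2)=1 G2=G4|G1=1|1=1 G3=NOT G2=NOT 1=0 G4=(1+1>=1)=1 -> 11101
Step 3: G0=1(const) G1=(1+1>=2)=1 G2=G4|G1=1|1=1 G3=NOT G2=NOT 1=0 G4=(0+1>=1)=1 -> 11101
State from step 3 equals state from step 2 -> cycle length 1

Answer: 1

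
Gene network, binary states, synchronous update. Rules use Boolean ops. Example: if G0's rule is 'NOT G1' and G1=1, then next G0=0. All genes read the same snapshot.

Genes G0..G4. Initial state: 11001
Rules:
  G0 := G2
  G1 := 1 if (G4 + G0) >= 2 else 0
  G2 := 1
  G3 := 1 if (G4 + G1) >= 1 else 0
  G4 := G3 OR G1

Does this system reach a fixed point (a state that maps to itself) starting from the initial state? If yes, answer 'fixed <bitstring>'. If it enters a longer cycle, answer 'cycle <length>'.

Answer: fixed 11111

Derivation:
Step 0: 11001
Step 1: G0=G2=0 G1=(1+1>=2)=1 G2=1(const) G3=(1+1>=1)=1 G4=G3|G1=0|1=1 -> 01111
Step 2: G0=G2=1 G1=(1+0>=2)=0 G2=1(const) G3=(1+1>=1)=1 G4=G3|G1=1|1=1 -> 10111
Step 3: G0=G2=1 G1=(1+1>=2)=1 G2=1(const) G3=(1+0>=1)=1 G4=G3|G1=1|0=1 -> 11111
Step 4: G0=G2=1 G1=(1+1>=2)=1 G2=1(const) G3=(1+1>=1)=1 G4=G3|G1=1|1=1 -> 11111
Fixed point reached at step 3: 11111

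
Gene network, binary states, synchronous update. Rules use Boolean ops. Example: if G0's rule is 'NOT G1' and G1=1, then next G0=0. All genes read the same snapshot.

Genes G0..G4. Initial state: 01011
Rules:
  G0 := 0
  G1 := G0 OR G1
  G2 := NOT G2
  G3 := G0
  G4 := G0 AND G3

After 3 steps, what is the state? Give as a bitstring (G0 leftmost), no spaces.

Step 1: G0=0(const) G1=G0|G1=0|1=1 G2=NOT G2=NOT 0=1 G3=G0=0 G4=G0&G3=0&1=0 -> 01100
Step 2: G0=0(const) G1=G0|G1=0|1=1 G2=NOT G2=NOT 1=0 G3=G0=0 G4=G0&G3=0&0=0 -> 01000
Step 3: G0=0(const) G1=G0|G1=0|1=1 G2=NOT G2=NOT 0=1 G3=G0=0 G4=G0&G3=0&0=0 -> 01100

01100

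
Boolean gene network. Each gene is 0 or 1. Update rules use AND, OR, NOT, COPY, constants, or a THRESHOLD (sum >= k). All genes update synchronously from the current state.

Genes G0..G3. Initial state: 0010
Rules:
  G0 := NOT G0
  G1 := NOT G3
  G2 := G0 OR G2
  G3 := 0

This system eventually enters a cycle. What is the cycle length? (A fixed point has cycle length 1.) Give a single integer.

Answer: 2

Derivation:
Step 0: 0010
Step 1: G0=NOT G0=NOT 0=1 G1=NOT G3=NOT 0=1 G2=G0|G2=0|1=1 G3=0(const) -> 1110
Step 2: G0=NOT G0=NOT 1=0 G1=NOT G3=NOT 0=1 G2=G0|G2=1|1=1 G3=0(const) -> 0110
Step 3: G0=NOT G0=NOT 0=1 G1=NOT G3=NOT 0=1 G2=G0|G2=0|1=1 G3=0(const) -> 1110
State from step 3 equals state from step 1 -> cycle length 2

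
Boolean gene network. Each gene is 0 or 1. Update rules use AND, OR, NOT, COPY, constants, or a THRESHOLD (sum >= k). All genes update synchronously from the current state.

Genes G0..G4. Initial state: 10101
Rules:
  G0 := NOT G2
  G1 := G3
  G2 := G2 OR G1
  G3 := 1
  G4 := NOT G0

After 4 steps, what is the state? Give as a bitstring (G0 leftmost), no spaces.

Step 1: G0=NOT G2=NOT 1=0 G1=G3=0 G2=G2|G1=1|0=1 G3=1(const) G4=NOT G0=NOT 1=0 -> 00110
Step 2: G0=NOT G2=NOT 1=0 G1=G3=1 G2=G2|G1=1|0=1 G3=1(const) G4=NOT G0=NOT 0=1 -> 01111
Step 3: G0=NOT G2=NOT 1=0 G1=G3=1 G2=G2|G1=1|1=1 G3=1(const) G4=NOT G0=NOT 0=1 -> 01111
Step 4: G0=NOT G2=NOT 1=0 G1=G3=1 G2=G2|G1=1|1=1 G3=1(const) G4=NOT G0=NOT 0=1 -> 01111

01111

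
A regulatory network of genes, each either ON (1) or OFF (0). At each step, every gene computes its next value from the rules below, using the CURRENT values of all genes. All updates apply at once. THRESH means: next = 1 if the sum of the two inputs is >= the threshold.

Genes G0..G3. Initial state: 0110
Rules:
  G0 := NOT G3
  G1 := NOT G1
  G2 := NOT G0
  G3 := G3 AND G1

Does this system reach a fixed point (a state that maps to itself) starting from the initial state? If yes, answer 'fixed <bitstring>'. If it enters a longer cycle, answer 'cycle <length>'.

Step 0: 0110
Step 1: G0=NOT G3=NOT 0=1 G1=NOT G1=NOT 1=0 G2=NOT G0=NOT 0=1 G3=G3&G1=0&1=0 -> 1010
Step 2: G0=NOT G3=NOT 0=1 G1=NOT G1=NOT 0=1 G2=NOT G0=NOT 1=0 G3=G3&G1=0&0=0 -> 1100
Step 3: G0=NOT G3=NOT 0=1 G1=NOT G1=NOT 1=0 G2=NOT G0=NOT 1=0 G3=G3&G1=0&1=0 -> 1000
Step 4: G0=NOT G3=NOT 0=1 G1=NOT G1=NOT 0=1 G2=NOT G0=NOT 1=0 G3=G3&G1=0&0=0 -> 1100
Cycle of length 2 starting at step 2 -> no fixed point

Answer: cycle 2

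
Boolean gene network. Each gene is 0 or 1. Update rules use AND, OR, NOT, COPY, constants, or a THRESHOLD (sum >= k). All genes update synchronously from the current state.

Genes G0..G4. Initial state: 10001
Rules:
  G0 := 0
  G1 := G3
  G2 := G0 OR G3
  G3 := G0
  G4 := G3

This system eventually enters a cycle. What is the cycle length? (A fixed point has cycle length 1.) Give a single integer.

Step 0: 10001
Step 1: G0=0(const) G1=G3=0 G2=G0|G3=1|0=1 G3=G0=1 G4=G3=0 -> 00110
Step 2: G0=0(const) G1=G3=1 G2=G0|G3=0|1=1 G3=G0=0 G4=G3=1 -> 01101
Step 3: G0=0(const) G1=G3=0 G2=G0|G3=0|0=0 G3=G0=0 G4=G3=0 -> 00000
Step 4: G0=0(const) G1=G3=0 G2=G0|G3=0|0=0 G3=G0=0 G4=G3=0 -> 00000
State from step 4 equals state from step 3 -> cycle length 1

Answer: 1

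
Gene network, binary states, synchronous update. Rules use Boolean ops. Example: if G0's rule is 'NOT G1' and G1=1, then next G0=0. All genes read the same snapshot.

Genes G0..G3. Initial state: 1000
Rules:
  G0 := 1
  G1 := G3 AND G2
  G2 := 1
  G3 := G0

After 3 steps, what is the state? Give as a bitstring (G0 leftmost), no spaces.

Step 1: G0=1(const) G1=G3&G2=0&0=0 G2=1(const) G3=G0=1 -> 1011
Step 2: G0=1(const) G1=G3&G2=1&1=1 G2=1(const) G3=G0=1 -> 1111
Step 3: G0=1(const) G1=G3&G2=1&1=1 G2=1(const) G3=G0=1 -> 1111

1111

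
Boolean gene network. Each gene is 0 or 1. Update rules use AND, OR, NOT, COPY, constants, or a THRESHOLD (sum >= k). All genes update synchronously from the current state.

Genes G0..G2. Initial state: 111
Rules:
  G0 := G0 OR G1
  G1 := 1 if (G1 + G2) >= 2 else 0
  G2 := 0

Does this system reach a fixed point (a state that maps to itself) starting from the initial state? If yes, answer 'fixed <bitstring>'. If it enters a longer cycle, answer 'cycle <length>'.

Step 0: 111
Step 1: G0=G0|G1=1|1=1 G1=(1+1>=2)=1 G2=0(const) -> 110
Step 2: G0=G0|G1=1|1=1 G1=(1+0>=2)=0 G2=0(const) -> 100
Step 3: G0=G0|G1=1|0=1 G1=(0+0>=2)=0 G2=0(const) -> 100
Fixed point reached at step 2: 100

Answer: fixed 100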